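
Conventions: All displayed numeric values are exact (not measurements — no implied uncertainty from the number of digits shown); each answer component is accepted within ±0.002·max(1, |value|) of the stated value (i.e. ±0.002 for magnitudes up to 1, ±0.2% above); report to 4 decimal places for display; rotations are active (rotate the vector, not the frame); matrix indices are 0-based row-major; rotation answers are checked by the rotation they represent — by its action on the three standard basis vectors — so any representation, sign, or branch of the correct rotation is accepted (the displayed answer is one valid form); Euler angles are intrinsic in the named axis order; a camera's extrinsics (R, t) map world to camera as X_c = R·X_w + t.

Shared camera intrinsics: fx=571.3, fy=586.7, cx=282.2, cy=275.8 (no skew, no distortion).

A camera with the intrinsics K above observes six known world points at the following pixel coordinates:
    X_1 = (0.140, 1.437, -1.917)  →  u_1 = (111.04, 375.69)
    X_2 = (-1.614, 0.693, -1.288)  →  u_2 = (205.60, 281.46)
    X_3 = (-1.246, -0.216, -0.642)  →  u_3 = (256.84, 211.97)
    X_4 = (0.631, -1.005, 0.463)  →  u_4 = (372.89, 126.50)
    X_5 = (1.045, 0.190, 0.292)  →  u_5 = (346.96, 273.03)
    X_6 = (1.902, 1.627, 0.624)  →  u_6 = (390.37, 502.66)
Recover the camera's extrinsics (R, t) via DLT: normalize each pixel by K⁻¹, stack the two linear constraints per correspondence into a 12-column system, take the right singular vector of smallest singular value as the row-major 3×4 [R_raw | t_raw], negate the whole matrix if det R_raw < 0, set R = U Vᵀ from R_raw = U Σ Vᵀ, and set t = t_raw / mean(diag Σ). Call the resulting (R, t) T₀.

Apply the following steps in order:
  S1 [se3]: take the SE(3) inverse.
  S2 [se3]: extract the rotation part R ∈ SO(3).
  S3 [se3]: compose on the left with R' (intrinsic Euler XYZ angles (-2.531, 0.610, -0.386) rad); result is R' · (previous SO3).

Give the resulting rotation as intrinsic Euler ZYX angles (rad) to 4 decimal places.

rotation (euler_zyx) = (0.7761, 0.7383, -2.7012)

source (pnp_recover): camera pose = R=[-0.0350 -0.0559 0.9978; 0.1170 0.9913 0.0596; -0.9925 0.1189 -0.0281], t=(0.2801, -0.3500, 5.6503)
after S1 (invert_se3): R=[-0.0350 0.1170 -0.9925; -0.0559 0.9913 0.1189; 0.9978 0.0596 -0.0281], t=(5.6588, -0.3089, -0.0998)
after S2 (rot_of_se3): [-0.0350 0.1170 -0.9925; -0.0559 0.9913 0.1189; 0.9978 0.0596 -0.0281]
after S3 (compose_so3): [0.5278 0.4289 -0.7331; 0.5181 -0.8465 -0.1223; -0.6730 -0.3153 -0.6691]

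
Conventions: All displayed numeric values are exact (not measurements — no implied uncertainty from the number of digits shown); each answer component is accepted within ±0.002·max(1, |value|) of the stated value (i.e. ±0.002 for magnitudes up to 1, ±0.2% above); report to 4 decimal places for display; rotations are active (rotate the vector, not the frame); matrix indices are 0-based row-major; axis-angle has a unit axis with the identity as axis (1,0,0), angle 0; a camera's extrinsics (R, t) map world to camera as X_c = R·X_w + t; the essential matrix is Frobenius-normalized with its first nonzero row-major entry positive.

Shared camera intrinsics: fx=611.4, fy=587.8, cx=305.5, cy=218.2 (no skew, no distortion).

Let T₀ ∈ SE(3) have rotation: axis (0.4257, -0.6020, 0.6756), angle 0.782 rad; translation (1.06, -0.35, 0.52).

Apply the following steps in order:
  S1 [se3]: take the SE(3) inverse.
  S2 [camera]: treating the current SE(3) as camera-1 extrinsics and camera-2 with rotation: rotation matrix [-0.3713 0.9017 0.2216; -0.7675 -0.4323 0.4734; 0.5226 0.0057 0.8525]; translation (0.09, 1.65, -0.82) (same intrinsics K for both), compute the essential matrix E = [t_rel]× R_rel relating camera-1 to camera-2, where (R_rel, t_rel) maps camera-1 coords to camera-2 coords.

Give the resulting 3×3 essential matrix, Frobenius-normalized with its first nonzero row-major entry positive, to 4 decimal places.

matrix = [0.5888 -0.0975 0.2713; 0.2386 0.0564 0.1366; 0.0129 -0.6771 -0.1814]

after S1 (invert_se3): R=[0.7621 0.4016 0.5078; -0.5505 0.8148 0.1818; -0.3407 -0.4181 0.8421], t=(-0.9313, 0.7742, -0.2231)
after S2 (essential): [0.5888 -0.0975 0.2713; 0.2386 0.0564 0.1366; 0.0129 -0.6771 -0.1814]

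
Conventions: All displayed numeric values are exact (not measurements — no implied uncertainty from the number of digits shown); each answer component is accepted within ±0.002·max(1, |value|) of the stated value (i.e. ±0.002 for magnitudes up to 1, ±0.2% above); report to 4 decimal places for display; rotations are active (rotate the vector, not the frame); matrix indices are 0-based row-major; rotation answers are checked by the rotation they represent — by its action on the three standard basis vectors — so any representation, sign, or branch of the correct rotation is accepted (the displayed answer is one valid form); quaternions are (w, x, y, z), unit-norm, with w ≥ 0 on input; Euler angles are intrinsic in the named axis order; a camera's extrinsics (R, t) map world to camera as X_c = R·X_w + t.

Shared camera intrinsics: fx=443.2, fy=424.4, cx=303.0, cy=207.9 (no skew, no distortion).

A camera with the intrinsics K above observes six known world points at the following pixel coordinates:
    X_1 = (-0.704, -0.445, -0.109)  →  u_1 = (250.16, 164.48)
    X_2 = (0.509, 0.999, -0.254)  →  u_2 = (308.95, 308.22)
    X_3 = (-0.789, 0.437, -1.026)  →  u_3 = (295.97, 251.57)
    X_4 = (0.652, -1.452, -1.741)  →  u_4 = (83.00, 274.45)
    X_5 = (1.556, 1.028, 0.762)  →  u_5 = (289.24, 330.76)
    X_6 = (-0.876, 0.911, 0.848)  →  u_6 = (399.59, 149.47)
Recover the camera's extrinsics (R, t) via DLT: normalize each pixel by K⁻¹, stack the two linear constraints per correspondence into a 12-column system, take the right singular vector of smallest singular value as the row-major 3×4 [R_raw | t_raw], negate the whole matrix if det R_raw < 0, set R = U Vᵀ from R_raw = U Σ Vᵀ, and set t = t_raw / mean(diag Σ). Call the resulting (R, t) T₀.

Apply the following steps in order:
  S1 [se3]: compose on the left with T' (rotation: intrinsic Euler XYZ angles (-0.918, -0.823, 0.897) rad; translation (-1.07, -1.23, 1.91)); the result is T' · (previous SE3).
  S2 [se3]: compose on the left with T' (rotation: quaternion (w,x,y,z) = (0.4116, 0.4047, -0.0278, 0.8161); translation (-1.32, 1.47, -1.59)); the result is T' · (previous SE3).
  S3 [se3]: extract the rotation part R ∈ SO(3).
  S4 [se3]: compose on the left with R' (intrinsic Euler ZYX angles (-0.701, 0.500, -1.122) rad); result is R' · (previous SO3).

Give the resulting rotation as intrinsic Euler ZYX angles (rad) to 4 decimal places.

source (pnp_recover): camera pose = R=[-0.4406 0.8444 0.3048; 0.4788 0.5082 -0.7159; -0.7594 -0.1695 -0.6282], t=(-0.4900, -0.0200, 4.2600)
after S1 (compose_se3): R=[0.1154 0.2125 0.9703; -0.8160 0.5774 -0.0294; -0.5665 -0.7883 0.2400], t=(-4.3907, 0.6621, 3.8545)
after S2 (compose_se3): R=[0.1668 -0.9745 -0.1502; 0.8276 0.0555 0.5586; -0.5360 -0.2175 0.8157], t=(2.1429, -3.2767, -1.8143)
after S3 (rot_of_se3): [0.1668 -0.9745 -0.1502; 0.8276 0.0555 0.5586; -0.5360 -0.2175 0.8157]
after S4 (compose_so3): [-0.3264 -0.8173 0.4749; 0.1134 0.4649 0.8781; -0.9384 0.3405 -0.0590]

rotation (euler_zyx) = (2.8072, 1.2180, 1.7425)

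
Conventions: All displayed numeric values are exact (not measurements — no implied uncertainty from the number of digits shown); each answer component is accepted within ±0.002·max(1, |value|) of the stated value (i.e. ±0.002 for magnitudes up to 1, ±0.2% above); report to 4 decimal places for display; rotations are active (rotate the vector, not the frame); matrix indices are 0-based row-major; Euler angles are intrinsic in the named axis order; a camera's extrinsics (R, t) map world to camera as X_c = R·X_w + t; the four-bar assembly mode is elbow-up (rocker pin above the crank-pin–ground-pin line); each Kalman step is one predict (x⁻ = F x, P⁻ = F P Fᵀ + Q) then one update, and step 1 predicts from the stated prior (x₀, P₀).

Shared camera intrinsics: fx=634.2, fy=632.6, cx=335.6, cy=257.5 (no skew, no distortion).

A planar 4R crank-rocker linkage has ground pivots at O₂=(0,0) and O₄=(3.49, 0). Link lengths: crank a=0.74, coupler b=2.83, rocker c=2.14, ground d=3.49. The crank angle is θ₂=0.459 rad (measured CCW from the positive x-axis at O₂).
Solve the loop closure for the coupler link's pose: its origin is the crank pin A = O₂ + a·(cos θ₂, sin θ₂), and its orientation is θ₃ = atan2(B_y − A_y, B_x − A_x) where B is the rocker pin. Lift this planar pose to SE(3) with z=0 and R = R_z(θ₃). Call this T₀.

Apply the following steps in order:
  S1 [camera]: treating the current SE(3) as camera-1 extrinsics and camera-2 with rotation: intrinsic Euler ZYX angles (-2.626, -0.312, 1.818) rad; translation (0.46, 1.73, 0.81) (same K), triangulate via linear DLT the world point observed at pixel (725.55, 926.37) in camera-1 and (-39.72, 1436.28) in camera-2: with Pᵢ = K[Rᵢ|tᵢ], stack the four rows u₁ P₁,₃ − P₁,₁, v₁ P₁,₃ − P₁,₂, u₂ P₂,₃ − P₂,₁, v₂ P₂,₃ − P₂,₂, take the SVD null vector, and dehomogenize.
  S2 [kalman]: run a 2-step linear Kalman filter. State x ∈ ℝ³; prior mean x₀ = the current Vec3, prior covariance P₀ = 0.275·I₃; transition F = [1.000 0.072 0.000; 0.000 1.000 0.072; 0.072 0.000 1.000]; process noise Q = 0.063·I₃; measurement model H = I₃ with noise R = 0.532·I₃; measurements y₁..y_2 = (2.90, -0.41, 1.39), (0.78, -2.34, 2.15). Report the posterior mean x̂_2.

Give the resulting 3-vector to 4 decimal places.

result = (1.3362, -0.4589, 1.6811)

source (fourbar_fk): coupler pose = R=[0.7914 -0.6113 0.0000; 0.6113 0.7914 0.0000; 0.0000 0.0000 1.0000], t=(0.6634, 0.3279, 0.0000)
after S1 (triangulate): (0.8307, 0.7791, 1.3735)
after S2 (kf_track): (1.3362, -0.4589, 1.6811)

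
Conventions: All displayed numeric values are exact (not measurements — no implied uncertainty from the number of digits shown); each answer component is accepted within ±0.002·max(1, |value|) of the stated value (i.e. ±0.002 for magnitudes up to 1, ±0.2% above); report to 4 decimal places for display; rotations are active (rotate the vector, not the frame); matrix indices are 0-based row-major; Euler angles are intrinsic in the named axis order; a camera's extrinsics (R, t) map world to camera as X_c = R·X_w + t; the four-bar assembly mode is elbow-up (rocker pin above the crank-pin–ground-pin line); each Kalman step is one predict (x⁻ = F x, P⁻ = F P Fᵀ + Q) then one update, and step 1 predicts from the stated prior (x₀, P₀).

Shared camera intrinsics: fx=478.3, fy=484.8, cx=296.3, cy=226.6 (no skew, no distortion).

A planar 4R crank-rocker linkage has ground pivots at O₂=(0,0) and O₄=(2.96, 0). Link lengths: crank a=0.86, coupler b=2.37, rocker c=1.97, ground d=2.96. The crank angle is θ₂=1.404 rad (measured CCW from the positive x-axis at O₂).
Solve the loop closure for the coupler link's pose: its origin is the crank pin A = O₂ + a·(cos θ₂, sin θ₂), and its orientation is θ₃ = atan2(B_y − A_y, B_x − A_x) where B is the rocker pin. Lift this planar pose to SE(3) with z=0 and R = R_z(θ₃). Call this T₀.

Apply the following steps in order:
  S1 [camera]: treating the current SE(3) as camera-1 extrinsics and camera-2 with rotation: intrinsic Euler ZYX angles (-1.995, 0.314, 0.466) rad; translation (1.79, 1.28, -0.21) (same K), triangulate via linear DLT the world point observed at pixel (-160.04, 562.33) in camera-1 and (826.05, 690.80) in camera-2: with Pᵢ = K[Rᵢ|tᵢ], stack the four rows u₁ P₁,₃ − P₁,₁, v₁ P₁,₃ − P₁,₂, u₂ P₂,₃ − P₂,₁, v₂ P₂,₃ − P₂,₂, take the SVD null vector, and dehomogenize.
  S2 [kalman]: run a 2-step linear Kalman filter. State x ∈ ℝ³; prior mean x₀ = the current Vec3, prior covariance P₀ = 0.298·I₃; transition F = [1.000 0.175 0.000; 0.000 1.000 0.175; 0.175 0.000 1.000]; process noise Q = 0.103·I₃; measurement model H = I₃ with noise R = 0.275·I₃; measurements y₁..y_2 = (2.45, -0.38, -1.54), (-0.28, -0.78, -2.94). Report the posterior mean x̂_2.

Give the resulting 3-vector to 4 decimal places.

source (fourbar_fk): coupler pose = R=[0.9058 -0.4238 0.0000; 0.4238 0.9058 0.0000; 0.0000 0.0000 1.0000], t=(0.1428, 0.8481, 0.0000)
after S1 (triangulate): (-1.4102, 0.9579, 1.6146)
after S2 (kf_track): (0.1783, -0.3900, -1.6052)

result = (0.1783, -0.3900, -1.6052)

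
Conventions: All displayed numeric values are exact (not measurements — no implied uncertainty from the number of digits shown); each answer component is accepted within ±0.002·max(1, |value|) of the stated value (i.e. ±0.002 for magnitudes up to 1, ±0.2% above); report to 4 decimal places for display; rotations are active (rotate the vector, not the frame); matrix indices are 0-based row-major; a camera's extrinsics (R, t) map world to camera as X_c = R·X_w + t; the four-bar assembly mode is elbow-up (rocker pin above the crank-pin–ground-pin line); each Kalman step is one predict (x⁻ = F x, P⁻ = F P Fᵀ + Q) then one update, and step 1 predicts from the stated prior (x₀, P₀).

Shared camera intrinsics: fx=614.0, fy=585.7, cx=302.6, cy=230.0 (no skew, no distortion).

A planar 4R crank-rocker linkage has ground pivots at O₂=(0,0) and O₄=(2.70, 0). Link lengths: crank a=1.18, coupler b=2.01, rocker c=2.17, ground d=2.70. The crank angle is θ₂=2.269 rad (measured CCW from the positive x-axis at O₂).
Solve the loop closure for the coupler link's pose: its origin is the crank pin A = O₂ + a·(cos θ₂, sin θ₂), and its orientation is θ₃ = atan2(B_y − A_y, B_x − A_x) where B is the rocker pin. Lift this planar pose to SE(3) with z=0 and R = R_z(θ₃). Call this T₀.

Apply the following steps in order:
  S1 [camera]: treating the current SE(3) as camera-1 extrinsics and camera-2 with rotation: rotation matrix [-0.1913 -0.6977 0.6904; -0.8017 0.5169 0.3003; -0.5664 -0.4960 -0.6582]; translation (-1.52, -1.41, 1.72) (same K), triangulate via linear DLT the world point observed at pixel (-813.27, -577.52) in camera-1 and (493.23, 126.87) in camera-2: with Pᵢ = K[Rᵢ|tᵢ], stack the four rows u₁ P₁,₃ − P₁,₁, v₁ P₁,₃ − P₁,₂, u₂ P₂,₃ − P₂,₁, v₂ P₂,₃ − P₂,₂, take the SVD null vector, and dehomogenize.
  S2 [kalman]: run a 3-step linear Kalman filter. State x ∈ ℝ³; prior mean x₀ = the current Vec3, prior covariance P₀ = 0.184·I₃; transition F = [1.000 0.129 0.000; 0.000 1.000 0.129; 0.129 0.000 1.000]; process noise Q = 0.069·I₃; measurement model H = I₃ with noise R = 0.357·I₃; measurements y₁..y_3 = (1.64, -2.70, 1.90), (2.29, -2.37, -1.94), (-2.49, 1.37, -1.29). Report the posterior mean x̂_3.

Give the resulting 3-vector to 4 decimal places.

result = (-0.8679, -0.9187, -0.3436)

source (fourbar_fk): coupler pose = R=[0.9514 -0.3078 0.0000; 0.3078 0.9514 0.0000; 0.0000 0.0000 1.0000], t=(-0.7586, 0.9039, 0.0000)
after S1 (triangulate): (-1.9183, -1.9186, 1.0967)
after S2 (kf_track): (-0.8679, -0.9187, -0.3436)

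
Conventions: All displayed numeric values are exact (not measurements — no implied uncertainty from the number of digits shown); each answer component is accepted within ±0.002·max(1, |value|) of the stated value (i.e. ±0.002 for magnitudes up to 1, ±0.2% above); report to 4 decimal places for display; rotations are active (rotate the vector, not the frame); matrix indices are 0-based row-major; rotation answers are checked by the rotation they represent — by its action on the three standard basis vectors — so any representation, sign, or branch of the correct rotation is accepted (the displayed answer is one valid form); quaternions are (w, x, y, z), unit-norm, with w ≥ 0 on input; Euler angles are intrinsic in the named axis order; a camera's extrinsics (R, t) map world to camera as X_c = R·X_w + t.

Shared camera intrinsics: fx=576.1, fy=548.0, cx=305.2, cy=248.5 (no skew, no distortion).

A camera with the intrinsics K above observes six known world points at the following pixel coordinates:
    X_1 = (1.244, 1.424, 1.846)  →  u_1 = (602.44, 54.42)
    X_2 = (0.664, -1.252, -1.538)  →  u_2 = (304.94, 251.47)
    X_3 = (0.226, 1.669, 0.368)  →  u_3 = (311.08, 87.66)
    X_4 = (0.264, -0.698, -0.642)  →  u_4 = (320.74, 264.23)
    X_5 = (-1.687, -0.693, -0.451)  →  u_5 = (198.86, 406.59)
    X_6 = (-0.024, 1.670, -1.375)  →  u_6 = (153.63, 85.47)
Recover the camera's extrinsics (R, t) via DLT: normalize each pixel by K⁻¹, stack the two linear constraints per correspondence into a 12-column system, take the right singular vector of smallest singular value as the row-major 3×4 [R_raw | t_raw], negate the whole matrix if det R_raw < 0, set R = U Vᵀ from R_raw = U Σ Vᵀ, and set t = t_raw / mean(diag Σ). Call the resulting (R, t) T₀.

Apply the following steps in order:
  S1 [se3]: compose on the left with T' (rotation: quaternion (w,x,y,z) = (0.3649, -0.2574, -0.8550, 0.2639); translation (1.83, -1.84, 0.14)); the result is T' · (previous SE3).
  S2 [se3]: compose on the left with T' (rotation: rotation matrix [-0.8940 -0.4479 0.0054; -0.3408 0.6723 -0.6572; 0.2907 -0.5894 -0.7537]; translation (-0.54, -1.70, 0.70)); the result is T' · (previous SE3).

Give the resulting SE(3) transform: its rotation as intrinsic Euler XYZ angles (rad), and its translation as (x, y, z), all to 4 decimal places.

source (pnp_recover): camera pose = R=[0.6480 -0.3344 0.6843; -0.6607 -0.6938 0.2866; 0.3789 -0.6379 -0.6705], t=(0.2000, 0.0500, 5.1497)
after S1 (compose_se3): R=[-0.8410 0.5139 0.1690; -0.1709 -0.5488 0.8183; 0.5133 0.6593 0.5494], t=(-2.1904, -3.0335, -2.8555)
after S2 (compose_se3): R=[0.8313 -0.2101 -0.5146; -0.1656 -0.9774 0.1315; -0.5306 -0.0241 -0.8473], t=(2.7616, -1.1163, 4.0034)

rotation (euler_xyz) = (-2.9876, -0.5406, 0.2476), translation = (2.7616, -1.1163, 4.0034)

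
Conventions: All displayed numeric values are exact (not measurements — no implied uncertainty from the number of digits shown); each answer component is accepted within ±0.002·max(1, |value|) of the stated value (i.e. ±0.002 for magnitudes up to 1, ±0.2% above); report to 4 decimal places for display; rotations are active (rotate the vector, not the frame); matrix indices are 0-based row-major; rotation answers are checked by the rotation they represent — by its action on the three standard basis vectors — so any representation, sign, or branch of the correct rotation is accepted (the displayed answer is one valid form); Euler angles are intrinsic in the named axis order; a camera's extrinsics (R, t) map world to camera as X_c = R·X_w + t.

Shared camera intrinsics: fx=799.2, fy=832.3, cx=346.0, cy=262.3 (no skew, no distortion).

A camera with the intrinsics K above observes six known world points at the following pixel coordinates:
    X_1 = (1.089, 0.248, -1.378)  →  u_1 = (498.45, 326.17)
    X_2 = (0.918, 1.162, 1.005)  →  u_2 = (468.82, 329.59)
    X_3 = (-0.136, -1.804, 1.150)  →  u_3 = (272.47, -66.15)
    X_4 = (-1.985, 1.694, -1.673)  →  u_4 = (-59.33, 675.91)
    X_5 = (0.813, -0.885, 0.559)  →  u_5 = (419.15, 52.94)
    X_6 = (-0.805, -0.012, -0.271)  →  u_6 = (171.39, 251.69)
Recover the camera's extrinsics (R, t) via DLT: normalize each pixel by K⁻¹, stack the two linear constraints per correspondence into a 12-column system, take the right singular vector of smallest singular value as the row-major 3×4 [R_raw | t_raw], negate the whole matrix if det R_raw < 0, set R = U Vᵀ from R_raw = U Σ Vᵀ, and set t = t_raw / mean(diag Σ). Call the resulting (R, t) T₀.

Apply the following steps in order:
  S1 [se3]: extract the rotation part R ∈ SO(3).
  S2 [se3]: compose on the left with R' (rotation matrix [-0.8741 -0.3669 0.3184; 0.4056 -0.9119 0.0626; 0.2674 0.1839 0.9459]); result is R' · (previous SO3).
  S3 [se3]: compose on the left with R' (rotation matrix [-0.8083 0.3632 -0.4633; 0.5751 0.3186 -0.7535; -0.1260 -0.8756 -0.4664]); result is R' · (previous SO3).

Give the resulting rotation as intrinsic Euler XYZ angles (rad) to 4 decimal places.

rotation (euler_xyz) = (2.6895, -0.5473, 0.2112)

source (pnp_recover): camera pose = R=[0.9810 0.1535 0.1186; -0.1150 0.9525 -0.2819; -0.1562 0.2629 0.9521], t=(-0.2497, -0.2197, 5.0449)
after S1 (rot_of_se3): [0.9810 0.1535 0.1186; -0.1150 0.9525 -0.2819; -0.1562 0.2629 0.9521]
after S2 (compose_so3): [-0.8650 -0.4000 0.3029; 0.4929 -0.7899 0.3647; 0.0934 0.4648 0.8805]
after S3 (compose_so3): [0.8350 -0.1790 -0.5203; -0.4108 -0.8319 -0.3730; -0.3661 0.5252 -0.7682]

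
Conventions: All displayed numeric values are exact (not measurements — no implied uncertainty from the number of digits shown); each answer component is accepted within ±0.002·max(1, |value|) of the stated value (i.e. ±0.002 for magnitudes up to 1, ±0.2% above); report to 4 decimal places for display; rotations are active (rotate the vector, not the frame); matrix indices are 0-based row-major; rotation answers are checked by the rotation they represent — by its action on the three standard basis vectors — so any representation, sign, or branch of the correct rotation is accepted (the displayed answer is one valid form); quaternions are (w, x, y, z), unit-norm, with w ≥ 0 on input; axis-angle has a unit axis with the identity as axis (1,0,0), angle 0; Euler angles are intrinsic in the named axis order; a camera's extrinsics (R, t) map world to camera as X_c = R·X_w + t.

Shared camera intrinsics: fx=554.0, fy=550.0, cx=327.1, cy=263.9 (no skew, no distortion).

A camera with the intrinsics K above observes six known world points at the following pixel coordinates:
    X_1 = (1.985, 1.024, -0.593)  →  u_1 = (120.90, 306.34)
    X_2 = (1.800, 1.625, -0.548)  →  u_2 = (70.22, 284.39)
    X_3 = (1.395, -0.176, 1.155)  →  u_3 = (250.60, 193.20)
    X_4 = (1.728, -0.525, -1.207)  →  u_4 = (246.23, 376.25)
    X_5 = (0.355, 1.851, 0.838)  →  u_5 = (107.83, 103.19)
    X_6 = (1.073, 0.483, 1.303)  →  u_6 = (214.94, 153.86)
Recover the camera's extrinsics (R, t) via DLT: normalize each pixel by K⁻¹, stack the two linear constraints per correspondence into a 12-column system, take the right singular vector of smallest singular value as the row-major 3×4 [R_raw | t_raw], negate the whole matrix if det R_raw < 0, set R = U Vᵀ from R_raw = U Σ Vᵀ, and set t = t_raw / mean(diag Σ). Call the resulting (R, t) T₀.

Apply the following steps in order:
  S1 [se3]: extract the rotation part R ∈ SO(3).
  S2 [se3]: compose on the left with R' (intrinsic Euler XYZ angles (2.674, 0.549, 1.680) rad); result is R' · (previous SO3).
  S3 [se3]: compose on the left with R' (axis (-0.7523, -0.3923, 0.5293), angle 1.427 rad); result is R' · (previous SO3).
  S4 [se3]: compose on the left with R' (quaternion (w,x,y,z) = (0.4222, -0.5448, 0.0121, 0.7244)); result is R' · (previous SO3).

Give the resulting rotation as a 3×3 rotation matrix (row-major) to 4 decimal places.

source (pnp_recover): camera pose = R=[-0.5389 -0.8418 0.0314; 0.3728 -0.2718 -0.8872; 0.7554 -0.4664 0.4603], t=(-0.4503, -0.4902, 5.7009)
after S1 (rot_of_se3): [-0.5389 -0.8418 0.0314; 0.3728 -0.2718 -0.8872; 0.7554 -0.4664 0.4603]
after S2 (compose_so3): [0.1282 0.0653 0.9896; 0.1507 0.9850 -0.0845; -0.9802 0.1599 0.1164]
after S3 (compose_so3): [0.7547 -0.3425 0.5596; -0.4144 0.4124 0.8113; -0.5087 -0.8442 0.1692]
after S4 (compose_so3): [0.6177 0.4171 -0.6667; 0.4753 -0.8734 -0.1061; -0.6265 -0.2514 -0.7377]

rotation (matrix) = ((0.6177, 0.4171, -0.6667), (0.4753, -0.8734, -0.1061), (-0.6265, -0.2514, -0.7377))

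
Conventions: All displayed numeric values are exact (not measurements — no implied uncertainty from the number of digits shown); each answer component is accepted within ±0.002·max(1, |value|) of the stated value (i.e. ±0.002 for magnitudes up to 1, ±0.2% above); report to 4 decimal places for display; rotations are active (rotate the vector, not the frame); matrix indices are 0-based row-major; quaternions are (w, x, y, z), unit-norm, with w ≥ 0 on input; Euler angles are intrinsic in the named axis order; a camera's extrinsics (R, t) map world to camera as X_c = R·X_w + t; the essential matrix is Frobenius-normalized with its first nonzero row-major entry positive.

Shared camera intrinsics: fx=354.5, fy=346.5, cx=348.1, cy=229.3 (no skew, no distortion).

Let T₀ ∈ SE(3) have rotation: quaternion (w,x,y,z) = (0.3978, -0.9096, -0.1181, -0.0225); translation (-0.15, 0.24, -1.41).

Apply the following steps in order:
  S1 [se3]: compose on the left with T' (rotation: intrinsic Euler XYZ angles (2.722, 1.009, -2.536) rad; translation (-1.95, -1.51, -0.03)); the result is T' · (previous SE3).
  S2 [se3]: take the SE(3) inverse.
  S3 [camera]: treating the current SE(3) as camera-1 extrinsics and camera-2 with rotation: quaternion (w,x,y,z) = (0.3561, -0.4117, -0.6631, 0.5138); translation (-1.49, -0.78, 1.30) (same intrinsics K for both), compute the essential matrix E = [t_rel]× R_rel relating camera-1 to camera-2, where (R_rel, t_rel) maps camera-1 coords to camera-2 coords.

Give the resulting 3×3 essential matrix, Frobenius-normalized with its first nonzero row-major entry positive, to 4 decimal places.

after S1 (compose_se3): R=[-0.2514 -0.9087 -0.3333; 0.3868 -0.4101 0.8260; -0.8872 0.0787 0.4546], t=(-3.0048, -1.0122, 0.8113)
after S2 (invert_se3): R=[-0.2514 0.3868 -0.8872; -0.9087 -0.4101 0.0787; -0.3333 0.8260 0.4546], t=(0.3558, -3.2093, -0.5344)
after S3 (essential): [0.0694 0.0697 0.6764; 0.2571 0.1296 -0.2040; 0.5620 0.3040 -0.0079]

matrix = [0.0694 0.0697 0.6764; 0.2571 0.1296 -0.2040; 0.5620 0.3040 -0.0079]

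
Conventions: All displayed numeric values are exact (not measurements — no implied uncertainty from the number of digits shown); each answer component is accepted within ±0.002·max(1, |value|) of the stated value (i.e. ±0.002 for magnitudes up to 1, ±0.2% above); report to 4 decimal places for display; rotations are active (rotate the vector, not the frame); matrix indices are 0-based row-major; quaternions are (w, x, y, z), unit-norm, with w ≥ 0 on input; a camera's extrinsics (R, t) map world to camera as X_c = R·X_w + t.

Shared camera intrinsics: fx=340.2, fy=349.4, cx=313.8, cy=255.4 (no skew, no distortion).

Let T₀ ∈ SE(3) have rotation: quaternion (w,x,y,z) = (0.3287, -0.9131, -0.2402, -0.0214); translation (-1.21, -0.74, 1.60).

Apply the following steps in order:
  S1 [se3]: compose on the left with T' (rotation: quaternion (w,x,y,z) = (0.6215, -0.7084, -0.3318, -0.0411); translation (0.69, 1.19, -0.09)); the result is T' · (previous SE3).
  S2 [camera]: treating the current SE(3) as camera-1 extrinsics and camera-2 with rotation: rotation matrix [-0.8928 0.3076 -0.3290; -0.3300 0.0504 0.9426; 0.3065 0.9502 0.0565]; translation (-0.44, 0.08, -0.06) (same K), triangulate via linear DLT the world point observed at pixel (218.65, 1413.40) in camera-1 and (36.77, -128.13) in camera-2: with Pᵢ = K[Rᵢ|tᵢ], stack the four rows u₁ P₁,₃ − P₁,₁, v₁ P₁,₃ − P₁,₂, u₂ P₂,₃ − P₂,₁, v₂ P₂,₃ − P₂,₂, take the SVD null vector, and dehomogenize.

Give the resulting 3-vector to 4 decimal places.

result = (1.5169, 1.0493, -1.1658)

after S1 (compose_se3): R=[0.8376 0.2121 0.5034; 0.5461 -0.3412 -0.7651; 0.0095 0.9158 -0.4016], t=(-1.2020, 2.1409, -0.3865)
after S2 (triangulate): (1.5169, 1.0493, -1.1658)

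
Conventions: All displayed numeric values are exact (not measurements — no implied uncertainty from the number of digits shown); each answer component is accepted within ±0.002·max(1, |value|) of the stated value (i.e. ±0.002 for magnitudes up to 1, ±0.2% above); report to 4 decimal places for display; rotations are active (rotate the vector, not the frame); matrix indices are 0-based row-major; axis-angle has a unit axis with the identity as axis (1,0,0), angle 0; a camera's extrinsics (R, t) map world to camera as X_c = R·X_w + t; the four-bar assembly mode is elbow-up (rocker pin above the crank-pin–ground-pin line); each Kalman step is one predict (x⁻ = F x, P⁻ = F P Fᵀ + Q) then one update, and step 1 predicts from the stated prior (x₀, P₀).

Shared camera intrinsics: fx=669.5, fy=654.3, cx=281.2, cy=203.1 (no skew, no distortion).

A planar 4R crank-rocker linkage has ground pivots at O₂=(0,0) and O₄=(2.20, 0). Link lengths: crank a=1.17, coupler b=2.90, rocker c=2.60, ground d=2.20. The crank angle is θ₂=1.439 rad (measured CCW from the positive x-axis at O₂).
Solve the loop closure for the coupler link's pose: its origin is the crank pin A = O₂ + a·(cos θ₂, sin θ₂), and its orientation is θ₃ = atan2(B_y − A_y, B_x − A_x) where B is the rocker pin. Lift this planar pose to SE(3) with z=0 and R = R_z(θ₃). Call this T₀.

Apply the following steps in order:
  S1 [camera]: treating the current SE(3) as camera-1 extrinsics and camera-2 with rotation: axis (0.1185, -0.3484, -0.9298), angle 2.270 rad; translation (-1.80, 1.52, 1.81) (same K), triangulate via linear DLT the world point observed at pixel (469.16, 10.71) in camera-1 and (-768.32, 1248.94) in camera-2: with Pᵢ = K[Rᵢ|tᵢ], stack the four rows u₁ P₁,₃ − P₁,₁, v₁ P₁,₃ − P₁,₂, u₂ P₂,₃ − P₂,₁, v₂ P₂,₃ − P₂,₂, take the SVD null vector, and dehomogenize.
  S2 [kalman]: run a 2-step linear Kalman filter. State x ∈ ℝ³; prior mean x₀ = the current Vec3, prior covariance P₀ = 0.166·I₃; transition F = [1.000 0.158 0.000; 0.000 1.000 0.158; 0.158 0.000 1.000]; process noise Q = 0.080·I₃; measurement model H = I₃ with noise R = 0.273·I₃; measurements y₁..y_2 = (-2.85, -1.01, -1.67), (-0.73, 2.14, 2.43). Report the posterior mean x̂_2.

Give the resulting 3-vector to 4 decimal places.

result = (-1.2799, 0.3107, 1.1055)

source (fourbar_fk): coupler pose = R=[0.8773 -0.4800 0.0000; 0.4800 0.8773 0.0000; 0.0000 0.0000 1.0000], t=(0.1538, 1.1599, 0.0000)
after S1 (triangulate): (-0.4952, -1.6774, 1.8682)
after S2 (kf_track): (-1.2799, 0.3107, 1.1055)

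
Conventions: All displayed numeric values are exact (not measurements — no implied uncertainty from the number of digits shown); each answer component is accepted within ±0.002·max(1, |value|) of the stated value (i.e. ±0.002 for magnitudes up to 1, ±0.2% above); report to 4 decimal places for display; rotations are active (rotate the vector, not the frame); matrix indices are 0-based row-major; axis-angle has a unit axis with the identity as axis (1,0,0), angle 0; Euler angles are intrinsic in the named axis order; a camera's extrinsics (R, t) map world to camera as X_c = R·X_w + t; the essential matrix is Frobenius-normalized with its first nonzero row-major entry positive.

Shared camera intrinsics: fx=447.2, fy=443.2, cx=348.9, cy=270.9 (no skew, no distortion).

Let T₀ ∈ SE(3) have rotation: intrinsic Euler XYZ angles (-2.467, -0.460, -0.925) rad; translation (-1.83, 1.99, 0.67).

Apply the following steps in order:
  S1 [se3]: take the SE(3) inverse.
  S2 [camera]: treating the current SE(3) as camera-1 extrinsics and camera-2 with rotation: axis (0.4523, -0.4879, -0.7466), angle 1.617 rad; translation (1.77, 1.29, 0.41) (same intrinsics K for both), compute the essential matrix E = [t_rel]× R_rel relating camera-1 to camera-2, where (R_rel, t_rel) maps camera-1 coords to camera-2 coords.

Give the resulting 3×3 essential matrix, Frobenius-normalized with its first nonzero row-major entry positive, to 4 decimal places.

after S1 (invert_se3): R=[0.5393 0.7906 0.2901; 0.7156 -0.2486 -0.6528; -0.4439 0.5597 -0.6998], t=(-0.7808, 2.2416, -1.4573)
after S2 (essential): [0.6109 -0.0080 -0.1879; -0.1811 0.3250 0.2656; -0.2538 -0.5044 -0.2523]

matrix = [0.6109 -0.0080 -0.1879; -0.1811 0.3250 0.2656; -0.2538 -0.5044 -0.2523]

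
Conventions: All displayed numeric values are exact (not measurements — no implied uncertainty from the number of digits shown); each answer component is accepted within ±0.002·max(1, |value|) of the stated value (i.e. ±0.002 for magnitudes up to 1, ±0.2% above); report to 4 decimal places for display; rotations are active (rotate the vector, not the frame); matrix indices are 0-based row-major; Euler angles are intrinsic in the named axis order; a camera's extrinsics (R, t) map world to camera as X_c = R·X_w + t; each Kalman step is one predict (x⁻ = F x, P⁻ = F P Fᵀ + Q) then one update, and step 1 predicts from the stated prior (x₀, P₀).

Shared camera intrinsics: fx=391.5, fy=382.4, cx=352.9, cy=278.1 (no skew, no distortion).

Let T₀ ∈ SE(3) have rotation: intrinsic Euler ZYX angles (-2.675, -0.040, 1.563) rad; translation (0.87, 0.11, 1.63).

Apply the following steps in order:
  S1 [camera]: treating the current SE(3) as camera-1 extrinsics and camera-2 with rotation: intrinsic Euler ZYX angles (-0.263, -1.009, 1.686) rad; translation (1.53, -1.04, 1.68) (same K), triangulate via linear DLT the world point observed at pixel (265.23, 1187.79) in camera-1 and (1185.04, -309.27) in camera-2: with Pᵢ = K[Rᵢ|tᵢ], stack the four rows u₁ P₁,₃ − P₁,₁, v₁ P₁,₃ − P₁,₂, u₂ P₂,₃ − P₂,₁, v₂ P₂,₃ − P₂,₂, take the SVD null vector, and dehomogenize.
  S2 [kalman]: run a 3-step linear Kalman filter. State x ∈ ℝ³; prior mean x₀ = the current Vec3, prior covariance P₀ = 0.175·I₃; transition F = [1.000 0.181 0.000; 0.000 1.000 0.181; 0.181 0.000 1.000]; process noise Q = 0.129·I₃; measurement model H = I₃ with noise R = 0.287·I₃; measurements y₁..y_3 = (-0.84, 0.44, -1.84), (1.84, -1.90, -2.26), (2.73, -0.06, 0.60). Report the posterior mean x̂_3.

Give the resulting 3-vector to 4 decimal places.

result = (1.6371, -0.6477, -0.2346)

after S1 (triangulate): (0.5597, -1.4177, 0.8212)
after S2 (kf_track): (1.6371, -0.6477, -0.2346)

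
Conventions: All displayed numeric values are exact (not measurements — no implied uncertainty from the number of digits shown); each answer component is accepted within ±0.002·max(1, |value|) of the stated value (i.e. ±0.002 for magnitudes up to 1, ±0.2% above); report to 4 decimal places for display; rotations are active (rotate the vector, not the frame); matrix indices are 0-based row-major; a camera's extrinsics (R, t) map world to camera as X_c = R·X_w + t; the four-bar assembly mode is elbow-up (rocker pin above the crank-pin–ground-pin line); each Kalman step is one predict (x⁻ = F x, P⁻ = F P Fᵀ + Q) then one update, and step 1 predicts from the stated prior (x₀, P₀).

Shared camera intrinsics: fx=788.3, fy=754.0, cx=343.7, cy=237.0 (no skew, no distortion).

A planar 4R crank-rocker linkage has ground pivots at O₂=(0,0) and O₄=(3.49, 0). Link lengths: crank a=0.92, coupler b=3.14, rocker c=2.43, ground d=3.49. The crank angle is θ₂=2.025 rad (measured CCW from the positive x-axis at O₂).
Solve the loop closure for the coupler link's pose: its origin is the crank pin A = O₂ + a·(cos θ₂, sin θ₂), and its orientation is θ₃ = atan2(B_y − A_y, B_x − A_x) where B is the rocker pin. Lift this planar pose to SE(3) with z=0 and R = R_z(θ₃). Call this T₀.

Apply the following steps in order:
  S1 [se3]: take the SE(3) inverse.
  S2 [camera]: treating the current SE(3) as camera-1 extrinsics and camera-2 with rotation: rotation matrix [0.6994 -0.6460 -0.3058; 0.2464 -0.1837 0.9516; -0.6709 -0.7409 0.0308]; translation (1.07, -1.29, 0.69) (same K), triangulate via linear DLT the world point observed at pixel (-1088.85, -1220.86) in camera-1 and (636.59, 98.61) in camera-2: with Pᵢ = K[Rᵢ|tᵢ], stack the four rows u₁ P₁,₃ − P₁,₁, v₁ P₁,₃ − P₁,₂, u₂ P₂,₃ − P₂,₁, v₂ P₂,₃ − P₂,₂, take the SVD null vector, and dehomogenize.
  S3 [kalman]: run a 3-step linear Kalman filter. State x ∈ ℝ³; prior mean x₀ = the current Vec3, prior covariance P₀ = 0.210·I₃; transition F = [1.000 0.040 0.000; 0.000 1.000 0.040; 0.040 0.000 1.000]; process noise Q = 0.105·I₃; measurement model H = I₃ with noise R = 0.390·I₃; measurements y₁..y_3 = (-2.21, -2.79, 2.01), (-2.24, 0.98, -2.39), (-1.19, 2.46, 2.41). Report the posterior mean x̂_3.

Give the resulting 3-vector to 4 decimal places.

source (fourbar_fk): coupler pose = R=[0.9016 -0.4327 0.0000; 0.4327 0.9016 0.0000; 0.0000 0.0000 1.0000], t=(-0.4036, 0.8267, 0.0000)
after S1 (invert_se3): R=[0.9016 0.4327 0.0000; -0.4327 0.9016 0.0000; 0.0000 0.0000 1.0000], t=(0.0062, -0.9200, 0.0000)
after S2 (triangulate): (-1.1143, -1.4151, 0.8863)
after S3 (kf_track): (-1.6015, 0.5742, 0.8340)

result = (-1.6015, 0.5742, 0.8340)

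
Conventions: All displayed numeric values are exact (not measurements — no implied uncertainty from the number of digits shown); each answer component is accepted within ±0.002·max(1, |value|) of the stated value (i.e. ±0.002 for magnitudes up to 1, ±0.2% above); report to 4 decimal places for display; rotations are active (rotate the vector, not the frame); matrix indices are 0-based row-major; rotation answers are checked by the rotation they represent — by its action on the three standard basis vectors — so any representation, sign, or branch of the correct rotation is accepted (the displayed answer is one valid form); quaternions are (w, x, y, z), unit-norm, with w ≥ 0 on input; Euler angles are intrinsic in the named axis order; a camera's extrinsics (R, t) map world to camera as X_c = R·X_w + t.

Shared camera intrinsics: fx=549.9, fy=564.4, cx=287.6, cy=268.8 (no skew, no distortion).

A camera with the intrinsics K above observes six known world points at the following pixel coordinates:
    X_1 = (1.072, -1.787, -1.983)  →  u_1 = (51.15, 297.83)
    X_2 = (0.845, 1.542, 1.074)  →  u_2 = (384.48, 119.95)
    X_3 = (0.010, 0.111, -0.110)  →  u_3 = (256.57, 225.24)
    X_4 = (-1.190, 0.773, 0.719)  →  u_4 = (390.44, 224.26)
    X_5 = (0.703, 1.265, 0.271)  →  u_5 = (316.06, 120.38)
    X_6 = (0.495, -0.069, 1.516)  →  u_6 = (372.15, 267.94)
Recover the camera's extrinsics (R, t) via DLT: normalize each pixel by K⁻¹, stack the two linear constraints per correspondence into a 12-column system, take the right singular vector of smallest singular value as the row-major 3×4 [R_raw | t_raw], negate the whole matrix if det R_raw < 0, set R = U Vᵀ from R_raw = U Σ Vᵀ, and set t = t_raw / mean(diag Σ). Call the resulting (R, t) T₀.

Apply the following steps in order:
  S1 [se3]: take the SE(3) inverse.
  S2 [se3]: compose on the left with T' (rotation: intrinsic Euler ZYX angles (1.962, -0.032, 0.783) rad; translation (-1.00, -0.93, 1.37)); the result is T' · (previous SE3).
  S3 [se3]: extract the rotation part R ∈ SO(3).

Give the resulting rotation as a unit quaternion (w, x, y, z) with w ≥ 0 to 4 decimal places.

rotation (quat) = (0.6042, -0.5973, -0.3625, -0.3830)

source (pnp_recover): camera pose = R=[-0.1680 0.3532 0.9204; -0.3622 -0.8904 0.2756; 0.9169 -0.2870 0.2775], t=(-0.2600, -0.3100, 5.7894)
after S1 (invert_se3): R=[-0.1680 -0.3622 0.9169; 0.3532 -0.8904 -0.2870; 0.9204 0.2756 0.2775], t=(-5.4640, 1.4775, -1.2817)
after S2 (compose_se3): R=[0.4438 0.8959 0.0195; -0.0298 -0.0070 0.9995; 0.8956 -0.4442 0.0235], t=(-0.7200, -6.7266, 1.3289)
after S3 (rot_of_se3): [0.4438 0.8959 0.0195; -0.0298 -0.0070 0.9995; 0.8956 -0.4442 0.0235]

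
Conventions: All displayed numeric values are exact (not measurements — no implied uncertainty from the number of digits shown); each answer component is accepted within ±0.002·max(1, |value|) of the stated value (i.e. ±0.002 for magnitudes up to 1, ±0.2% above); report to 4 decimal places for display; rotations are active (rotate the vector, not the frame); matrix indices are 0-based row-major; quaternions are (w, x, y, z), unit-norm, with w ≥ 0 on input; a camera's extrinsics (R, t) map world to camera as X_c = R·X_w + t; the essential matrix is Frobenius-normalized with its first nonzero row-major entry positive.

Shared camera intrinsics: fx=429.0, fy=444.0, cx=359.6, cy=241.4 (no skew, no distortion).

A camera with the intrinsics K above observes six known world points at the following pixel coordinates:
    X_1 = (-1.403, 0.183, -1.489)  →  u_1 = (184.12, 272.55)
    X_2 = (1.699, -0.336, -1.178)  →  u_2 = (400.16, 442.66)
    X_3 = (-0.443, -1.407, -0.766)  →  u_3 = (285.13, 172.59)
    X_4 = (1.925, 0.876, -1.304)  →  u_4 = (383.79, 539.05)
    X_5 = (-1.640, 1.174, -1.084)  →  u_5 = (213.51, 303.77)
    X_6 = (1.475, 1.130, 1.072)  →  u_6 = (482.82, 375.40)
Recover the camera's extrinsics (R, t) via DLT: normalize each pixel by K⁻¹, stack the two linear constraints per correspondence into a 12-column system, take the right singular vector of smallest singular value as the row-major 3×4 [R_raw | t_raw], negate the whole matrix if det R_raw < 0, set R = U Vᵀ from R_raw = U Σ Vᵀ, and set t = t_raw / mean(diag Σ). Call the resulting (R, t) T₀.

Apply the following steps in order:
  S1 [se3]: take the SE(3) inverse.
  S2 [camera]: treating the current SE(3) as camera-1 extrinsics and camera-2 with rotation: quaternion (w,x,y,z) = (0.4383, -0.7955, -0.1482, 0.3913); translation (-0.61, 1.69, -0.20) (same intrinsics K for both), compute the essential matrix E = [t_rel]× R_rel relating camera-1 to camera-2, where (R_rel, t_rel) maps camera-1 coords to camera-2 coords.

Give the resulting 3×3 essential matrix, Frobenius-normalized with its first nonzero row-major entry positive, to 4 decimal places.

matrix = [0.3315 0.3885 -0.1001; 0.4621 0.2187 0.1372; 0.2565 -0.3693 0.4967]

source (pnp_recover): camera pose = R=[0.6708 -0.1263 0.7308; 0.5316 0.7689 -0.3552; -0.5171 0.6267 0.5830], t=(-0.0101, 0.4300, 5.0697)
after S1 (invert_se3): R=[0.6708 0.5316 -0.5171; -0.1263 0.7689 0.6267; 0.7308 -0.3552 0.5830], t=(2.3996, -3.5093, -2.7954)
after S2 (essential): [0.3315 0.3885 -0.1001; 0.4621 0.2187 0.1372; 0.2565 -0.3693 0.4967]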